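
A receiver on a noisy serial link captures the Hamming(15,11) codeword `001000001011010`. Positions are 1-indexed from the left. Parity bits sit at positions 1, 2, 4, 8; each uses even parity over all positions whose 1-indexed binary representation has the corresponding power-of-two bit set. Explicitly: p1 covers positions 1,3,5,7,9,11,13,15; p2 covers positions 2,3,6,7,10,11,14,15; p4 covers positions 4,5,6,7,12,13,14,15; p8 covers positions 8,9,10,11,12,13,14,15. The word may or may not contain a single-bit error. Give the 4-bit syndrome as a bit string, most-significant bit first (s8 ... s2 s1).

0011

s1: b1⊕b3⊕b5⊕b7⊕b9⊕b11⊕b13⊕b15 = 0⊕1⊕0⊕0⊕1⊕1⊕0⊕0 = 1
s2: b2⊕b3⊕b6⊕b7⊕b10⊕b11⊕b14⊕b15 = 0⊕1⊕0⊕0⊕0⊕1⊕1⊕0 = 1
s4: b4⊕b5⊕b6⊕b7⊕b12⊕b13⊕b14⊕b15 = 0⊕0⊕0⊕0⊕1⊕0⊕1⊕0 = 0
s8: b8⊕b9⊕b10⊕b11⊕b12⊕b13⊕b14⊕b15 = 0⊕1⊕0⊕1⊕1⊕0⊕1⊕0 = 0
Syndrome (s8...s1) = 0011 → position 3.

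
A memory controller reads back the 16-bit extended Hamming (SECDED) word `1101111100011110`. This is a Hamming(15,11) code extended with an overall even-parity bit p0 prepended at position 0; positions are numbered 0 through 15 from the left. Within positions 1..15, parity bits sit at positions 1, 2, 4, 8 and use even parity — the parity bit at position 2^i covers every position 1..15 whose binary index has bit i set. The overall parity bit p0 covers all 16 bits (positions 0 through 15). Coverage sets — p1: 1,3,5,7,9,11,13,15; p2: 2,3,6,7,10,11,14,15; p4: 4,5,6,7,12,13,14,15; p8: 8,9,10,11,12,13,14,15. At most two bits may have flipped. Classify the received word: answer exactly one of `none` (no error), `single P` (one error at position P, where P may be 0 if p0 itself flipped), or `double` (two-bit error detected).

s1: b1⊕b3⊕b5⊕b7⊕b9⊕b11⊕b13⊕b15 = 1⊕1⊕1⊕1⊕0⊕1⊕1⊕0 = 0
s2: b2⊕b3⊕b6⊕b7⊕b10⊕b11⊕b14⊕b15 = 0⊕1⊕1⊕1⊕0⊕1⊕1⊕0 = 1
s4: b4⊕b5⊕b6⊕b7⊕b12⊕b13⊕b14⊕b15 = 1⊕1⊕1⊕1⊕1⊕1⊕1⊕0 = 1
s8: b8⊕b9⊕b10⊕b11⊕b12⊕b13⊕b14⊕b15 = 0⊕0⊕0⊕1⊕1⊕1⊕1⊕0 = 0
Syndrome (s8...s1) = 0110 → position 6.
Overall parity (XOR of all 16 bits, including p0): 1⊕1⊕0⊕1⊕1⊕1⊕1⊕1⊕0⊕0⊕0⊕1⊕1⊕1⊕1⊕0 = 1
Overall=1, syndrome position=6 → single-bit error at position 6.

single 6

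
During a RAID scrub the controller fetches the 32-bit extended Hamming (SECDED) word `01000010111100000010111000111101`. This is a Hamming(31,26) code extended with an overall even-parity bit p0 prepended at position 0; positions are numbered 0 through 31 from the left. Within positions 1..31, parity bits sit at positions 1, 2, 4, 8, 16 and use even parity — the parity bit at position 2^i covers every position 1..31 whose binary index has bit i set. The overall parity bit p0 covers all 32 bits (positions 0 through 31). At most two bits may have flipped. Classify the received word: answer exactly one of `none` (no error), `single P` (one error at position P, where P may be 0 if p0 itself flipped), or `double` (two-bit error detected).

single 29

s1: b1⊕b3⊕b5⊕b7⊕b9⊕b11⊕b13⊕b15⊕b17⊕b19⊕b21⊕b23⊕b25⊕b27⊕b29⊕b31 = 1⊕0⊕0⊕0⊕1⊕1⊕0⊕0⊕0⊕0⊕1⊕0⊕0⊕1⊕1⊕1 = 1
s2: b2⊕b3⊕b6⊕b7⊕b10⊕b11⊕b14⊕b15⊕b18⊕b19⊕b22⊕b23⊕b26⊕b27⊕b30⊕b31 = 0⊕0⊕1⊕0⊕1⊕1⊕0⊕0⊕1⊕0⊕1⊕0⊕1⊕1⊕0⊕1 = 0
s4: b4⊕b5⊕b6⊕b7⊕b12⊕b13⊕b14⊕b15⊕b20⊕b21⊕b22⊕b23⊕b28⊕b29⊕b30⊕b31 = 0⊕0⊕1⊕0⊕0⊕0⊕0⊕0⊕1⊕1⊕1⊕0⊕1⊕1⊕0⊕1 = 1
s8: b8⊕b9⊕b10⊕b11⊕b12⊕b13⊕b14⊕b15⊕b24⊕b25⊕b26⊕b27⊕b28⊕b29⊕b30⊕b31 = 1⊕1⊕1⊕1⊕0⊕0⊕0⊕0⊕0⊕0⊕1⊕1⊕1⊕1⊕0⊕1 = 1
s16: b16⊕b17⊕b18⊕b19⊕b20⊕b21⊕b22⊕b23⊕b24⊕b25⊕b26⊕b27⊕b28⊕b29⊕b30⊕b31 = 0⊕0⊕1⊕0⊕1⊕1⊕1⊕0⊕0⊕0⊕1⊕1⊕1⊕1⊕0⊕1 = 1
Syndrome (s16...s1) = 11101 → position 29.
Overall parity (XOR of all 32 bits, including p0): 0⊕1⊕0⊕0⊕0⊕0⊕1⊕0⊕1⊕1⊕1⊕1⊕0⊕0⊕0⊕0⊕0⊕0⊕1⊕0⊕1⊕1⊕1⊕0⊕0⊕0⊕1⊕1⊕1⊕1⊕0⊕1 = 1
Overall=1, syndrome position=29 → single-bit error at position 29.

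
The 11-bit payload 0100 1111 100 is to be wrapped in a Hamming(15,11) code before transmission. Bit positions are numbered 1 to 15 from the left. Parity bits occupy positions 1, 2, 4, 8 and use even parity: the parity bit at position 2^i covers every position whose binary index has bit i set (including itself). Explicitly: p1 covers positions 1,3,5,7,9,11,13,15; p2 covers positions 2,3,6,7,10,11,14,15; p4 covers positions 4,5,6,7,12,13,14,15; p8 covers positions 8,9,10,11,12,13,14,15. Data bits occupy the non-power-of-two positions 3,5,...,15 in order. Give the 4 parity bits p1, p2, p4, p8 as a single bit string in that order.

Place data bits at non-power-of-two positions: b3=0, b5=1, b6=0, b7=0, b9=1, b10=1, b11=1, b12=1, b13=1, b14=0, b15=0.
p1 = XOR of data positions {3,5,7,9,11,13,15} = 0⊕1⊕0⊕1⊕1⊕1⊕0 = 0
p2 = XOR of data positions {3,6,7,10,11,14,15} = 0⊕0⊕0⊕1⊕1⊕0⊕0 = 0
p4 = XOR of data positions {5,6,7,12,13,14,15} = 1⊕0⊕0⊕1⊕1⊕0⊕0 = 1
p8 = XOR of data positions {9,10,11,12,13,14,15} = 1⊕1⊕1⊕1⊕1⊕0⊕0 = 1
Parity bits p1,p2,p4,p8 = 0011

0011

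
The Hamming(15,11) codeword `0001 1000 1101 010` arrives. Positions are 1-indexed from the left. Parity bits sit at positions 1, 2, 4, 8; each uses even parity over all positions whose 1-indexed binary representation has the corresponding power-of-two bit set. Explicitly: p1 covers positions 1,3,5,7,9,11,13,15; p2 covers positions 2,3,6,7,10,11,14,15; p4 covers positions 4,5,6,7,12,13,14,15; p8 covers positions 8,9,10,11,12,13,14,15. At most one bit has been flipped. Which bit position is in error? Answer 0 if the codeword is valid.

0

s1: b1⊕b3⊕b5⊕b7⊕b9⊕b11⊕b13⊕b15 = 0⊕0⊕1⊕0⊕1⊕0⊕0⊕0 = 0
s2: b2⊕b3⊕b6⊕b7⊕b10⊕b11⊕b14⊕b15 = 0⊕0⊕0⊕0⊕1⊕0⊕1⊕0 = 0
s4: b4⊕b5⊕b6⊕b7⊕b12⊕b13⊕b14⊕b15 = 1⊕1⊕0⊕0⊕1⊕0⊕1⊕0 = 0
s8: b8⊕b9⊕b10⊕b11⊕b12⊕b13⊕b14⊕b15 = 0⊕1⊕1⊕0⊕1⊕0⊕1⊕0 = 0
Syndrome (s8...s1) = 0000 → position 0 (no error).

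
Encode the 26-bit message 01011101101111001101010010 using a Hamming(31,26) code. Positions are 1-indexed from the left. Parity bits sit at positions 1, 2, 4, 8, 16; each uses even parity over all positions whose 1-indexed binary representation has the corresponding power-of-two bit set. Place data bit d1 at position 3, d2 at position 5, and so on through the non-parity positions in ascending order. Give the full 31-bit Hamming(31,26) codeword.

0100101011011010111001101010010

Place data bits at non-power-of-two positions: b3=0, b5=1, b6=0, b7=1, b9=1, b10=1, b11=0, b12=1, b13=1, b14=0, b15=1, b17=1, b18=1, b19=1, b20=0, b21=0, b22=1, b23=1, b24=0, b25=1, b26=0, b27=1, b28=0, b29=0, b30=1, b31=0.
p1 = XOR of data positions {3,5,7,9,11,13,15,17,19,21,23,25,27,29,31} = 0⊕1⊕1⊕1⊕0⊕1⊕1⊕1⊕1⊕0⊕1⊕1⊕1⊕0⊕0 = 0
p2 = XOR of data positions {3,6,7,10,11,14,15,18,19,22,23,26,27,30,31} = 0⊕0⊕1⊕1⊕0⊕0⊕1⊕1⊕1⊕1⊕1⊕0⊕1⊕1⊕0 = 1
p4 = XOR of data positions {5,6,7,12,13,14,15,20,21,22,23,28,29,30,31} = 1⊕0⊕1⊕1⊕1⊕0⊕1⊕0⊕0⊕1⊕1⊕0⊕0⊕1⊕0 = 0
p8 = XOR of data positions {9,10,11,12,13,14,15,24,25,26,27,28,29,30,31} = 1⊕1⊕0⊕1⊕1⊕0⊕1⊕0⊕1⊕0⊕1⊕0⊕0⊕1⊕0 = 0
p16 = XOR of data positions {17,18,19,20,21,22,23,24,25,26,27,28,29,30,31} = 1⊕1⊕1⊕0⊕0⊕1⊕1⊕0⊕1⊕0⊕1⊕0⊕0⊕1⊕0 = 0
Codeword b1..b31 = 0100101011011010111001101010010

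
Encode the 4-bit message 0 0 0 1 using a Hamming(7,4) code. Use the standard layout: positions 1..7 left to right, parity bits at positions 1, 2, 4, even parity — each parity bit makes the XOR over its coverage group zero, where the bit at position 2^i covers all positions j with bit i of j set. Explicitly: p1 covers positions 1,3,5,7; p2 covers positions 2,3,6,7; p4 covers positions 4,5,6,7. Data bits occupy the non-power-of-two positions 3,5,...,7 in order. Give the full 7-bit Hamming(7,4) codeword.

1101001

Place data bits at non-power-of-two positions: b3=0, b5=0, b6=0, b7=1.
p1 = XOR of data positions {3,5,7} = 0⊕0⊕1 = 1
p2 = XOR of data positions {3,6,7} = 0⊕0⊕1 = 1
p4 = XOR of data positions {5,6,7} = 0⊕0⊕1 = 1
Codeword b1..b7 = 1101001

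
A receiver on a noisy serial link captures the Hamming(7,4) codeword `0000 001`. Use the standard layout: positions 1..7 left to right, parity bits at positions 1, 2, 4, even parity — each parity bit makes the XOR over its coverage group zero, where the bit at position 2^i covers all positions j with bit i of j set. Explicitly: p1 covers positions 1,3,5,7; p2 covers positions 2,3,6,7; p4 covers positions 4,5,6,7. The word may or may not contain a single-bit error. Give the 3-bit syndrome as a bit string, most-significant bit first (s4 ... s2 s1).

111

s1: b1⊕b3⊕b5⊕b7 = 0⊕0⊕0⊕1 = 1
s2: b2⊕b3⊕b6⊕b7 = 0⊕0⊕0⊕1 = 1
s4: b4⊕b5⊕b6⊕b7 = 0⊕0⊕0⊕1 = 1
Syndrome (s4...s1) = 111 → position 7.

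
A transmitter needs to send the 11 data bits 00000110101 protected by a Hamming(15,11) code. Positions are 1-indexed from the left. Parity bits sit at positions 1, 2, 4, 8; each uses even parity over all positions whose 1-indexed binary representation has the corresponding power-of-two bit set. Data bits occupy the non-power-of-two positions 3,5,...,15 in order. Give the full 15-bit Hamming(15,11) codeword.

Place data bits at non-power-of-two positions: b3=0, b5=0, b6=0, b7=0, b9=0, b10=1, b11=1, b12=0, b13=1, b14=0, b15=1.
p1 = XOR of data positions {3,5,7,9,11,13,15} = 0⊕0⊕0⊕0⊕1⊕1⊕1 = 1
p2 = XOR of data positions {3,6,7,10,11,14,15} = 0⊕0⊕0⊕1⊕1⊕0⊕1 = 1
p4 = XOR of data positions {5,6,7,12,13,14,15} = 0⊕0⊕0⊕0⊕1⊕0⊕1 = 0
p8 = XOR of data positions {9,10,11,12,13,14,15} = 0⊕1⊕1⊕0⊕1⊕0⊕1 = 0
Codeword b1..b15 = 110000000110101

110000000110101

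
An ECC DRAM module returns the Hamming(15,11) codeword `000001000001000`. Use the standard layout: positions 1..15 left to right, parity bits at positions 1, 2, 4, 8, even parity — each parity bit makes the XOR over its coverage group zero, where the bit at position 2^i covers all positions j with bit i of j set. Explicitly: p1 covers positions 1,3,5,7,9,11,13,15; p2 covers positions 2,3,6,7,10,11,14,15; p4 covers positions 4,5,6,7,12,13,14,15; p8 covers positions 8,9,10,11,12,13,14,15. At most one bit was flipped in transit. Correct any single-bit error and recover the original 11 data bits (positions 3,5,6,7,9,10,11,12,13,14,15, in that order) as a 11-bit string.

s1: b1⊕b3⊕b5⊕b7⊕b9⊕b11⊕b13⊕b15 = 0⊕0⊕0⊕0⊕0⊕0⊕0⊕0 = 0
s2: b2⊕b3⊕b6⊕b7⊕b10⊕b11⊕b14⊕b15 = 0⊕0⊕1⊕0⊕0⊕0⊕0⊕0 = 1
s4: b4⊕b5⊕b6⊕b7⊕b12⊕b13⊕b14⊕b15 = 0⊕0⊕1⊕0⊕1⊕0⊕0⊕0 = 0
s8: b8⊕b9⊕b10⊕b11⊕b12⊕b13⊕b14⊕b15 = 0⊕0⊕0⊕0⊕1⊕0⊕0⊕0 = 1
Syndrome (s8...s1) = 1010 → position 10.
Flip bit 10: corrected codeword = 000001000101000
Data bits at positions 3,5,6,7,9,10,11,12,13,14,15: 00100101000

00100101000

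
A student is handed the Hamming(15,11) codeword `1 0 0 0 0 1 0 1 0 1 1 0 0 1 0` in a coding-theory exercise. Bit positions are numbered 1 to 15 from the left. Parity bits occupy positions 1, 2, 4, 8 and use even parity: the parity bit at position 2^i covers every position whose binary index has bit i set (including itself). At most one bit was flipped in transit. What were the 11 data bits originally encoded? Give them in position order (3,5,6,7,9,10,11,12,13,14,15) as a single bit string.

00100110010

s1: b1⊕b3⊕b5⊕b7⊕b9⊕b11⊕b13⊕b15 = 1⊕0⊕0⊕0⊕0⊕1⊕0⊕0 = 0
s2: b2⊕b3⊕b6⊕b7⊕b10⊕b11⊕b14⊕b15 = 0⊕0⊕1⊕0⊕1⊕1⊕1⊕0 = 0
s4: b4⊕b5⊕b6⊕b7⊕b12⊕b13⊕b14⊕b15 = 0⊕0⊕1⊕0⊕0⊕0⊕1⊕0 = 0
s8: b8⊕b9⊕b10⊕b11⊕b12⊕b13⊕b14⊕b15 = 1⊕0⊕1⊕1⊕0⊕0⊕1⊕0 = 0
Syndrome (s8...s1) = 0000 → position 0 (no error).
No correction needed.
Data bits at positions 3,5,6,7,9,10,11,12,13,14,15: 00100110010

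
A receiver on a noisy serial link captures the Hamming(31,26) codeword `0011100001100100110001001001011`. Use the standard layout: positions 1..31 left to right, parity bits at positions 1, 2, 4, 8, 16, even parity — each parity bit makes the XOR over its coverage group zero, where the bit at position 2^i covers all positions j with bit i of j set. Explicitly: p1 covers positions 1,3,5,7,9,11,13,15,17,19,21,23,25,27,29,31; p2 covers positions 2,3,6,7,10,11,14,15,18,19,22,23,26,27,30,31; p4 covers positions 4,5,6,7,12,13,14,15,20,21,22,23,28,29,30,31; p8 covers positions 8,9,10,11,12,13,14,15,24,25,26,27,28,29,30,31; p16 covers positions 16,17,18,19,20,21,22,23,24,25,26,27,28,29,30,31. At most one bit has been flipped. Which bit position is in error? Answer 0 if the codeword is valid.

28

s1: b1⊕b3⊕b5⊕b7⊕b9⊕b11⊕b13⊕b15⊕b17⊕b19⊕b21⊕b23⊕b25⊕b27⊕b29⊕b31 = 0⊕1⊕1⊕0⊕0⊕1⊕0⊕0⊕1⊕0⊕0⊕0⊕1⊕0⊕0⊕1 = 0
s2: b2⊕b3⊕b6⊕b7⊕b10⊕b11⊕b14⊕b15⊕b18⊕b19⊕b22⊕b23⊕b26⊕b27⊕b30⊕b31 = 0⊕1⊕0⊕0⊕1⊕1⊕1⊕0⊕1⊕0⊕1⊕0⊕0⊕0⊕1⊕1 = 0
s4: b4⊕b5⊕b6⊕b7⊕b12⊕b13⊕b14⊕b15⊕b20⊕b21⊕b22⊕b23⊕b28⊕b29⊕b30⊕b31 = 1⊕1⊕0⊕0⊕0⊕0⊕1⊕0⊕0⊕0⊕1⊕0⊕1⊕0⊕1⊕1 = 1
s8: b8⊕b9⊕b10⊕b11⊕b12⊕b13⊕b14⊕b15⊕b24⊕b25⊕b26⊕b27⊕b28⊕b29⊕b30⊕b31 = 0⊕0⊕1⊕1⊕0⊕0⊕1⊕0⊕0⊕1⊕0⊕0⊕1⊕0⊕1⊕1 = 1
s16: b16⊕b17⊕b18⊕b19⊕b20⊕b21⊕b22⊕b23⊕b24⊕b25⊕b26⊕b27⊕b28⊕b29⊕b30⊕b31 = 0⊕1⊕1⊕0⊕0⊕0⊕1⊕0⊕0⊕1⊕0⊕0⊕1⊕0⊕1⊕1 = 1
Syndrome (s16...s1) = 11100 → position 28.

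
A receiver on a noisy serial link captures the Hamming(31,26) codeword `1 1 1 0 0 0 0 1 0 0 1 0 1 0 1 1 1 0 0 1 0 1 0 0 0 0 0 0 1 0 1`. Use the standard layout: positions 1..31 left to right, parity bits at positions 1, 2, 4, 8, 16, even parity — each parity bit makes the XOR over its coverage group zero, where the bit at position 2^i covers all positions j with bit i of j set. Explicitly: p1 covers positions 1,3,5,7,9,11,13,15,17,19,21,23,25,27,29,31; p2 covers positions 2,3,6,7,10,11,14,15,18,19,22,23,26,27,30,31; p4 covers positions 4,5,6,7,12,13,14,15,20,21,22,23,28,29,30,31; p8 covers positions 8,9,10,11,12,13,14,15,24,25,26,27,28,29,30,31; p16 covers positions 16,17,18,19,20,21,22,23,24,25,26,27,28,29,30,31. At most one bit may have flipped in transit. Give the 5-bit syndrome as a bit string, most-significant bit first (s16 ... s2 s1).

s1: b1⊕b3⊕b5⊕b7⊕b9⊕b11⊕b13⊕b15⊕b17⊕b19⊕b21⊕b23⊕b25⊕b27⊕b29⊕b31 = 1⊕1⊕0⊕0⊕0⊕1⊕1⊕1⊕1⊕0⊕0⊕0⊕0⊕0⊕1⊕1 = 0
s2: b2⊕b3⊕b6⊕b7⊕b10⊕b11⊕b14⊕b15⊕b18⊕b19⊕b22⊕b23⊕b26⊕b27⊕b30⊕b31 = 1⊕1⊕0⊕0⊕0⊕1⊕0⊕1⊕0⊕0⊕1⊕0⊕0⊕0⊕0⊕1 = 0
s4: b4⊕b5⊕b6⊕b7⊕b12⊕b13⊕b14⊕b15⊕b20⊕b21⊕b22⊕b23⊕b28⊕b29⊕b30⊕b31 = 0⊕0⊕0⊕0⊕0⊕1⊕0⊕1⊕1⊕0⊕1⊕0⊕0⊕1⊕0⊕1 = 0
s8: b8⊕b9⊕b10⊕b11⊕b12⊕b13⊕b14⊕b15⊕b24⊕b25⊕b26⊕b27⊕b28⊕b29⊕b30⊕b31 = 1⊕0⊕0⊕1⊕0⊕1⊕0⊕1⊕0⊕0⊕0⊕0⊕0⊕1⊕0⊕1 = 0
s16: b16⊕b17⊕b18⊕b19⊕b20⊕b21⊕b22⊕b23⊕b24⊕b25⊕b26⊕b27⊕b28⊕b29⊕b30⊕b31 = 1⊕1⊕0⊕0⊕1⊕0⊕1⊕0⊕0⊕0⊕0⊕0⊕0⊕1⊕0⊕1 = 0
Syndrome (s16...s1) = 00000 → position 0 (no error).

00000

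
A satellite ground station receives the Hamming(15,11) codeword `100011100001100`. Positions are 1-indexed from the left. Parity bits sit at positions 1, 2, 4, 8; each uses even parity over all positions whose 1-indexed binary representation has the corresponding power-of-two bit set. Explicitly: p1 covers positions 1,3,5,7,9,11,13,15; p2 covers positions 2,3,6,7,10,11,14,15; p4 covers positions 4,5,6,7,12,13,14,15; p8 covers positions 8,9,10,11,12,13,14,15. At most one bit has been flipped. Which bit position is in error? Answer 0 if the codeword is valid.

s1: b1⊕b3⊕b5⊕b7⊕b9⊕b11⊕b13⊕b15 = 1⊕0⊕1⊕1⊕0⊕0⊕1⊕0 = 0
s2: b2⊕b3⊕b6⊕b7⊕b10⊕b11⊕b14⊕b15 = 0⊕0⊕1⊕1⊕0⊕0⊕0⊕0 = 0
s4: b4⊕b5⊕b6⊕b7⊕b12⊕b13⊕b14⊕b15 = 0⊕1⊕1⊕1⊕1⊕1⊕0⊕0 = 1
s8: b8⊕b9⊕b10⊕b11⊕b12⊕b13⊕b14⊕b15 = 0⊕0⊕0⊕0⊕1⊕1⊕0⊕0 = 0
Syndrome (s8...s1) = 0100 → position 4.

4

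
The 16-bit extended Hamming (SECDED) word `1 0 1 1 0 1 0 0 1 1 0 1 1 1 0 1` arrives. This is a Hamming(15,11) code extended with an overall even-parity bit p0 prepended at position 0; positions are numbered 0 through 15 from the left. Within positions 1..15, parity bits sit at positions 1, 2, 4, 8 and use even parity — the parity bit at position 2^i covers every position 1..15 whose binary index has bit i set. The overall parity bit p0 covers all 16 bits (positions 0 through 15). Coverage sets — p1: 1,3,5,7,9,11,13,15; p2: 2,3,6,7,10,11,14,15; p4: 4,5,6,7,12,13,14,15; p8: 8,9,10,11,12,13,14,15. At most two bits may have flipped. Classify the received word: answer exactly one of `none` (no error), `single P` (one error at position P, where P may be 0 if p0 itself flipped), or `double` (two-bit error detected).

s1: b1⊕b3⊕b5⊕b7⊕b9⊕b11⊕b13⊕b15 = 0⊕1⊕1⊕0⊕1⊕1⊕1⊕1 = 0
s2: b2⊕b3⊕b6⊕b7⊕b10⊕b11⊕b14⊕b15 = 1⊕1⊕0⊕0⊕0⊕1⊕0⊕1 = 0
s4: b4⊕b5⊕b6⊕b7⊕b12⊕b13⊕b14⊕b15 = 0⊕1⊕0⊕0⊕1⊕1⊕0⊕1 = 0
s8: b8⊕b9⊕b10⊕b11⊕b12⊕b13⊕b14⊕b15 = 1⊕1⊕0⊕1⊕1⊕1⊕0⊕1 = 0
Syndrome (s8...s1) = 0000 → position 0 (no error).
Overall parity (XOR of all 16 bits, including p0): 1⊕0⊕1⊕1⊕0⊕1⊕0⊕0⊕1⊕1⊕0⊕1⊕1⊕1⊕0⊕1 = 0
Overall=0, syndrome position=0 → no error.

none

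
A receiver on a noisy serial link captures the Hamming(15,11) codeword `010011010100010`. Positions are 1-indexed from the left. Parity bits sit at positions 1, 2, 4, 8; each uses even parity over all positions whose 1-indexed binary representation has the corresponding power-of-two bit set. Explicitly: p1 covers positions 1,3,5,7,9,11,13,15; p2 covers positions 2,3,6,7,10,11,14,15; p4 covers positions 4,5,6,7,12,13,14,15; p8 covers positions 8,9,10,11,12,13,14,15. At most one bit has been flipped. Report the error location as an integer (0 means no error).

s1: b1⊕b3⊕b5⊕b7⊕b9⊕b11⊕b13⊕b15 = 0⊕0⊕1⊕0⊕0⊕0⊕0⊕0 = 1
s2: b2⊕b3⊕b6⊕b7⊕b10⊕b11⊕b14⊕b15 = 1⊕0⊕1⊕0⊕1⊕0⊕1⊕0 = 0
s4: b4⊕b5⊕b6⊕b7⊕b12⊕b13⊕b14⊕b15 = 0⊕1⊕1⊕0⊕0⊕0⊕1⊕0 = 1
s8: b8⊕b9⊕b10⊕b11⊕b12⊕b13⊕b14⊕b15 = 1⊕0⊕1⊕0⊕0⊕0⊕1⊕0 = 1
Syndrome (s8...s1) = 1101 → position 13.

13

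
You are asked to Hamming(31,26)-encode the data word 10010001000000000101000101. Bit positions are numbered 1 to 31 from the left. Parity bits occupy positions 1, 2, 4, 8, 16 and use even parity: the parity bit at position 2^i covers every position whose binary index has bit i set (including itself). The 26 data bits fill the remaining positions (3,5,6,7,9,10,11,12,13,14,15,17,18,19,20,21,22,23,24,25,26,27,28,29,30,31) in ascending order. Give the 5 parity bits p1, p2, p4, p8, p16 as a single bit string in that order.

00100

Place data bits at non-power-of-two positions: b3=1, b5=0, b6=0, b7=1, b9=0, b10=0, b11=0, b12=1, b13=0, b14=0, b15=0, b17=0, b18=0, b19=0, b20=0, b21=0, b22=0, b23=1, b24=0, b25=1, b26=0, b27=0, b28=0, b29=1, b30=0, b31=1.
p1 = XOR of data positions {3,5,7,9,11,13,15,17,19,21,23,25,27,29,31} = 1⊕0⊕1⊕0⊕0⊕0⊕0⊕0⊕0⊕0⊕1⊕1⊕0⊕1⊕1 = 0
p2 = XOR of data positions {3,6,7,10,11,14,15,18,19,22,23,26,27,30,31} = 1⊕0⊕1⊕0⊕0⊕0⊕0⊕0⊕0⊕0⊕1⊕0⊕0⊕0⊕1 = 0
p4 = XOR of data positions {5,6,7,12,13,14,15,20,21,22,23,28,29,30,31} = 0⊕0⊕1⊕1⊕0⊕0⊕0⊕0⊕0⊕0⊕1⊕0⊕1⊕0⊕1 = 1
p8 = XOR of data positions {9,10,11,12,13,14,15,24,25,26,27,28,29,30,31} = 0⊕0⊕0⊕1⊕0⊕0⊕0⊕0⊕1⊕0⊕0⊕0⊕1⊕0⊕1 = 0
p16 = XOR of data positions {17,18,19,20,21,22,23,24,25,26,27,28,29,30,31} = 0⊕0⊕0⊕0⊕0⊕0⊕1⊕0⊕1⊕0⊕0⊕0⊕1⊕0⊕1 = 0
Parity bits p1,p2,p4,p8,p16 = 00100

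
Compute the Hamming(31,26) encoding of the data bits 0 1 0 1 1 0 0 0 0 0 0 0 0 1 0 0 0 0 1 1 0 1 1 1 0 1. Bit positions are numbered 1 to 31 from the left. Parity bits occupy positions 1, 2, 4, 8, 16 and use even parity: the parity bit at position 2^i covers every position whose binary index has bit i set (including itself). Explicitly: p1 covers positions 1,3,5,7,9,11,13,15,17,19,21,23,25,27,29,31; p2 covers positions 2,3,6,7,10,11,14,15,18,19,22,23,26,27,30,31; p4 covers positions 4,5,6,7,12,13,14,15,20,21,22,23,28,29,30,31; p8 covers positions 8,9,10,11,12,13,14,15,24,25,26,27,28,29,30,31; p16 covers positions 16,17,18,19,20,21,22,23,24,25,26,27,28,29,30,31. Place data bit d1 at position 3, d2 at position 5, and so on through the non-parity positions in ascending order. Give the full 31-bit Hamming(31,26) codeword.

0001101110000001001000011011101

Place data bits at non-power-of-two positions: b3=0, b5=1, b6=0, b7=1, b9=1, b10=0, b11=0, b12=0, b13=0, b14=0, b15=0, b17=0, b18=0, b19=1, b20=0, b21=0, b22=0, b23=0, b24=1, b25=1, b26=0, b27=1, b28=1, b29=1, b30=0, b31=1.
p1 = XOR of data positions {3,5,7,9,11,13,15,17,19,21,23,25,27,29,31} = 0⊕1⊕1⊕1⊕0⊕0⊕0⊕0⊕1⊕0⊕0⊕1⊕1⊕1⊕1 = 0
p2 = XOR of data positions {3,6,7,10,11,14,15,18,19,22,23,26,27,30,31} = 0⊕0⊕1⊕0⊕0⊕0⊕0⊕0⊕1⊕0⊕0⊕0⊕1⊕0⊕1 = 0
p4 = XOR of data positions {5,6,7,12,13,14,15,20,21,22,23,28,29,30,31} = 1⊕0⊕1⊕0⊕0⊕0⊕0⊕0⊕0⊕0⊕0⊕1⊕1⊕0⊕1 = 1
p8 = XOR of data positions {9,10,11,12,13,14,15,24,25,26,27,28,29,30,31} = 1⊕0⊕0⊕0⊕0⊕0⊕0⊕1⊕1⊕0⊕1⊕1⊕1⊕0⊕1 = 1
p16 = XOR of data positions {17,18,19,20,21,22,23,24,25,26,27,28,29,30,31} = 0⊕0⊕1⊕0⊕0⊕0⊕0⊕1⊕1⊕0⊕1⊕1⊕1⊕0⊕1 = 1
Codeword b1..b31 = 0001101110000001001000011011101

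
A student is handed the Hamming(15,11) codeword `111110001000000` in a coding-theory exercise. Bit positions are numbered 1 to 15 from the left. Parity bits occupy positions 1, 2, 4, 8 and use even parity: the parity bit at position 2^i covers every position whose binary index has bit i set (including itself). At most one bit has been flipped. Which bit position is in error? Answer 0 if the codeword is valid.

8

s1: b1⊕b3⊕b5⊕b7⊕b9⊕b11⊕b13⊕b15 = 1⊕1⊕1⊕0⊕1⊕0⊕0⊕0 = 0
s2: b2⊕b3⊕b6⊕b7⊕b10⊕b11⊕b14⊕b15 = 1⊕1⊕0⊕0⊕0⊕0⊕0⊕0 = 0
s4: b4⊕b5⊕b6⊕b7⊕b12⊕b13⊕b14⊕b15 = 1⊕1⊕0⊕0⊕0⊕0⊕0⊕0 = 0
s8: b8⊕b9⊕b10⊕b11⊕b12⊕b13⊕b14⊕b15 = 0⊕1⊕0⊕0⊕0⊕0⊕0⊕0 = 1
Syndrome (s8...s1) = 1000 → position 8.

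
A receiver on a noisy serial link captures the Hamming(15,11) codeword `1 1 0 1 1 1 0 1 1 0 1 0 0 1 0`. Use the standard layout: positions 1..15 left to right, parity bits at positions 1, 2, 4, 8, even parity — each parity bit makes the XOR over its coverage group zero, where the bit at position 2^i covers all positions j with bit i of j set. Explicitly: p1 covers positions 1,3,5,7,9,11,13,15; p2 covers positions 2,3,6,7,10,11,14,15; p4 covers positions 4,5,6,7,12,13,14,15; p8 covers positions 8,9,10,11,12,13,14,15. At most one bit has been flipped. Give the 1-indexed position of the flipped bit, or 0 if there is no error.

s1: b1⊕b3⊕b5⊕b7⊕b9⊕b11⊕b13⊕b15 = 1⊕0⊕1⊕0⊕1⊕1⊕0⊕0 = 0
s2: b2⊕b3⊕b6⊕b7⊕b10⊕b11⊕b14⊕b15 = 1⊕0⊕1⊕0⊕0⊕1⊕1⊕0 = 0
s4: b4⊕b5⊕b6⊕b7⊕b12⊕b13⊕b14⊕b15 = 1⊕1⊕1⊕0⊕0⊕0⊕1⊕0 = 0
s8: b8⊕b9⊕b10⊕b11⊕b12⊕b13⊕b14⊕b15 = 1⊕1⊕0⊕1⊕0⊕0⊕1⊕0 = 0
Syndrome (s8...s1) = 0000 → position 0 (no error).

0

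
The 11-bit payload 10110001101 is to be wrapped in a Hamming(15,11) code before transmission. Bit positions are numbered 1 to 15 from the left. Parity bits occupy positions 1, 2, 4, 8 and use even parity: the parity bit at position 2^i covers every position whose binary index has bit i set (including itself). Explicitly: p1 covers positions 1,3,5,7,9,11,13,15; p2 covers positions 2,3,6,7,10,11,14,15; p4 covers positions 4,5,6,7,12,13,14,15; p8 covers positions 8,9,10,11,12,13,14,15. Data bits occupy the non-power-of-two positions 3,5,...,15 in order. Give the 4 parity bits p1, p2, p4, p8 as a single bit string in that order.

0011

Place data bits at non-power-of-two positions: b3=1, b5=0, b6=1, b7=1, b9=0, b10=0, b11=0, b12=1, b13=1, b14=0, b15=1.
p1 = XOR of data positions {3,5,7,9,11,13,15} = 1⊕0⊕1⊕0⊕0⊕1⊕1 = 0
p2 = XOR of data positions {3,6,7,10,11,14,15} = 1⊕1⊕1⊕0⊕0⊕0⊕1 = 0
p4 = XOR of data positions {5,6,7,12,13,14,15} = 0⊕1⊕1⊕1⊕1⊕0⊕1 = 1
p8 = XOR of data positions {9,10,11,12,13,14,15} = 0⊕0⊕0⊕1⊕1⊕0⊕1 = 1
Parity bits p1,p2,p4,p8 = 0011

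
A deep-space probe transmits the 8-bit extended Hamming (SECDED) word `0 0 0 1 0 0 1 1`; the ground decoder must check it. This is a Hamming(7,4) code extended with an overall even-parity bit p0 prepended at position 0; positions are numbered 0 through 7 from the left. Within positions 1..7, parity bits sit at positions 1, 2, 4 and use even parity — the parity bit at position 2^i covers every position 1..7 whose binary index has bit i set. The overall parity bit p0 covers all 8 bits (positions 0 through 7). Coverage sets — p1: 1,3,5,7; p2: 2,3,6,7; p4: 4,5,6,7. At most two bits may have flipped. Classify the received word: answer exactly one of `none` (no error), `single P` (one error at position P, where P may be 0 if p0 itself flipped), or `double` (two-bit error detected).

s1: b1⊕b3⊕b5⊕b7 = 0⊕1⊕0⊕1 = 0
s2: b2⊕b3⊕b6⊕b7 = 0⊕1⊕1⊕1 = 1
s4: b4⊕b5⊕b6⊕b7 = 0⊕0⊕1⊕1 = 0
Syndrome (s4...s1) = 010 → position 2.
Overall parity (XOR of all 8 bits, including p0): 0⊕0⊕0⊕1⊕0⊕0⊕1⊕1 = 1
Overall=1, syndrome position=2 → single-bit error at position 2.

single 2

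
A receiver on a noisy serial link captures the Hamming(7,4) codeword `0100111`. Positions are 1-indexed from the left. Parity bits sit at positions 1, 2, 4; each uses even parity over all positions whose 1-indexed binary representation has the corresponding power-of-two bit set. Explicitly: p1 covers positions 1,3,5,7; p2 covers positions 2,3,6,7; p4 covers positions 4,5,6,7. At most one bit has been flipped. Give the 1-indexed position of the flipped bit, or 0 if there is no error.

6

s1: b1⊕b3⊕b5⊕b7 = 0⊕0⊕1⊕1 = 0
s2: b2⊕b3⊕b6⊕b7 = 1⊕0⊕1⊕1 = 1
s4: b4⊕b5⊕b6⊕b7 = 0⊕1⊕1⊕1 = 1
Syndrome (s4...s1) = 110 → position 6.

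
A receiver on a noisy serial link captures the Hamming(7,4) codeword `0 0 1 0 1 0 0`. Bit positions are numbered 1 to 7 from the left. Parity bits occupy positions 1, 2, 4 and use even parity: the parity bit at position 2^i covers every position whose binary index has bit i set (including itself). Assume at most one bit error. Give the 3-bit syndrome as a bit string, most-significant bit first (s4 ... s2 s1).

s1: b1⊕b3⊕b5⊕b7 = 0⊕1⊕1⊕0 = 0
s2: b2⊕b3⊕b6⊕b7 = 0⊕1⊕0⊕0 = 1
s4: b4⊕b5⊕b6⊕b7 = 0⊕1⊕0⊕0 = 1
Syndrome (s4...s1) = 110 → position 6.

110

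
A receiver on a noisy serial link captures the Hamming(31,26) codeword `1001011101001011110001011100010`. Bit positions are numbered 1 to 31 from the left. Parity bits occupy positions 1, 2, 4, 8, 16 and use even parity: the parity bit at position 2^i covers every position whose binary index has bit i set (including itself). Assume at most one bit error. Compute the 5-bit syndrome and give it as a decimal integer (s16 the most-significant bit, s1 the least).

s1: b1⊕b3⊕b5⊕b7⊕b9⊕b11⊕b13⊕b15⊕b17⊕b19⊕b21⊕b23⊕b25⊕b27⊕b29⊕b31 = 1⊕0⊕0⊕1⊕0⊕0⊕1⊕1⊕1⊕0⊕0⊕0⊕1⊕0⊕0⊕0 = 0
s2: b2⊕b3⊕b6⊕b7⊕b10⊕b11⊕b14⊕b15⊕b18⊕b19⊕b22⊕b23⊕b26⊕b27⊕b30⊕b31 = 0⊕0⊕1⊕1⊕1⊕0⊕0⊕1⊕1⊕0⊕1⊕0⊕1⊕0⊕1⊕0 = 0
s4: b4⊕b5⊕b6⊕b7⊕b12⊕b13⊕b14⊕b15⊕b20⊕b21⊕b22⊕b23⊕b28⊕b29⊕b30⊕b31 = 1⊕0⊕1⊕1⊕0⊕1⊕0⊕1⊕0⊕0⊕1⊕0⊕0⊕0⊕1⊕0 = 1
s8: b8⊕b9⊕b10⊕b11⊕b12⊕b13⊕b14⊕b15⊕b24⊕b25⊕b26⊕b27⊕b28⊕b29⊕b30⊕b31 = 1⊕0⊕1⊕0⊕0⊕1⊕0⊕1⊕1⊕1⊕1⊕0⊕0⊕0⊕1⊕0 = 0
s16: b16⊕b17⊕b18⊕b19⊕b20⊕b21⊕b22⊕b23⊕b24⊕b25⊕b26⊕b27⊕b28⊕b29⊕b30⊕b31 = 1⊕1⊕1⊕0⊕0⊕0⊕1⊕0⊕1⊕1⊕1⊕0⊕0⊕0⊕1⊕0 = 0
Syndrome (s16...s1) = 00100 → position 4.

4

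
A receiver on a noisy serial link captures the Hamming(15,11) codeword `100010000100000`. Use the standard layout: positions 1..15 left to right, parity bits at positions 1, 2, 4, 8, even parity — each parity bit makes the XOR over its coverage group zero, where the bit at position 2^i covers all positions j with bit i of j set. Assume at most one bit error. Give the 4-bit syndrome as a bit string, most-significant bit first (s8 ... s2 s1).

1110

s1: b1⊕b3⊕b5⊕b7⊕b9⊕b11⊕b13⊕b15 = 1⊕0⊕1⊕0⊕0⊕0⊕0⊕0 = 0
s2: b2⊕b3⊕b6⊕b7⊕b10⊕b11⊕b14⊕b15 = 0⊕0⊕0⊕0⊕1⊕0⊕0⊕0 = 1
s4: b4⊕b5⊕b6⊕b7⊕b12⊕b13⊕b14⊕b15 = 0⊕1⊕0⊕0⊕0⊕0⊕0⊕0 = 1
s8: b8⊕b9⊕b10⊕b11⊕b12⊕b13⊕b14⊕b15 = 0⊕0⊕1⊕0⊕0⊕0⊕0⊕0 = 1
Syndrome (s8...s1) = 1110 → position 14.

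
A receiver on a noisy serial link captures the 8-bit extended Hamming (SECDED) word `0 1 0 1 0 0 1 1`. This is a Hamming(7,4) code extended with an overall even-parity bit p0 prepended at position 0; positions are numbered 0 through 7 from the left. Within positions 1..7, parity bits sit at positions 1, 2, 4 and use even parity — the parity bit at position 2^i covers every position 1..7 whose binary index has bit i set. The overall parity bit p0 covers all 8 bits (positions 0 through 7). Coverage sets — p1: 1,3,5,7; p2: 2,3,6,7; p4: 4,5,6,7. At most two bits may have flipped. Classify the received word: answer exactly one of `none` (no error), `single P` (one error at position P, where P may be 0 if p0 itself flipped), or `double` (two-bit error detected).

double

s1: b1⊕b3⊕b5⊕b7 = 1⊕1⊕0⊕1 = 1
s2: b2⊕b3⊕b6⊕b7 = 0⊕1⊕1⊕1 = 1
s4: b4⊕b5⊕b6⊕b7 = 0⊕0⊕1⊕1 = 0
Syndrome (s4...s1) = 011 → position 3.
Overall parity (XOR of all 8 bits, including p0): 0⊕1⊕0⊕1⊕0⊕0⊕1⊕1 = 0
Overall=0, syndrome position=3 → double-bit error detected (uncorrectable).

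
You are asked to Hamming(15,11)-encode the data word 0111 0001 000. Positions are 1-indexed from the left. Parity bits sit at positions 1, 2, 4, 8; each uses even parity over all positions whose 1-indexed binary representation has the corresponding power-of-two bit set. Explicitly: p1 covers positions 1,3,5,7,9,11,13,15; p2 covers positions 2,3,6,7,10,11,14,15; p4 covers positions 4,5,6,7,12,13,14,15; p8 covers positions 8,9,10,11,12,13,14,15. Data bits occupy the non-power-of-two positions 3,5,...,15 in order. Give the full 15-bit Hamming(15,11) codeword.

Place data bits at non-power-of-two positions: b3=0, b5=1, b6=1, b7=1, b9=0, b10=0, b11=0, b12=1, b13=0, b14=0, b15=0.
p1 = XOR of data positions {3,5,7,9,11,13,15} = 0⊕1⊕1⊕0⊕0⊕0⊕0 = 0
p2 = XOR of data positions {3,6,7,10,11,14,15} = 0⊕1⊕1⊕0⊕0⊕0⊕0 = 0
p4 = XOR of data positions {5,6,7,12,13,14,15} = 1⊕1⊕1⊕1⊕0⊕0⊕0 = 0
p8 = XOR of data positions {9,10,11,12,13,14,15} = 0⊕0⊕0⊕1⊕0⊕0⊕0 = 1
Codeword b1..b15 = 000011110001000

000011110001000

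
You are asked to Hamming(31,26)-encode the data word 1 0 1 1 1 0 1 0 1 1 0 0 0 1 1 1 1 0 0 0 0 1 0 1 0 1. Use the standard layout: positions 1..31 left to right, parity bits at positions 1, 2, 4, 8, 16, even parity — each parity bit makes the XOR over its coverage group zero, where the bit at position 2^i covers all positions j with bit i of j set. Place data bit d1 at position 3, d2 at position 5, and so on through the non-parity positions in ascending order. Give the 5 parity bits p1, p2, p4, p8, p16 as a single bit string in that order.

01111

Place data bits at non-power-of-two positions: b3=1, b5=0, b6=1, b7=1, b9=1, b10=0, b11=1, b12=0, b13=1, b14=1, b15=0, b17=0, b18=0, b19=1, b20=1, b21=1, b22=1, b23=0, b24=0, b25=0, b26=0, b27=1, b28=0, b29=1, b30=0, b31=1.
p1 = XOR of data positions {3,5,7,9,11,13,15,17,19,21,23,25,27,29,31} = 1⊕0⊕1⊕1⊕1⊕1⊕0⊕0⊕1⊕1⊕0⊕0⊕1⊕1⊕1 = 0
p2 = XOR of data positions {3,6,7,10,11,14,15,18,19,22,23,26,27,30,31} = 1⊕1⊕1⊕0⊕1⊕1⊕0⊕0⊕1⊕1⊕0⊕0⊕1⊕0⊕1 = 1
p4 = XOR of data positions {5,6,7,12,13,14,15,20,21,22,23,28,29,30,31} = 0⊕1⊕1⊕0⊕1⊕1⊕0⊕1⊕1⊕1⊕0⊕0⊕1⊕0⊕1 = 1
p8 = XOR of data positions {9,10,11,12,13,14,15,24,25,26,27,28,29,30,31} = 1⊕0⊕1⊕0⊕1⊕1⊕0⊕0⊕0⊕0⊕1⊕0⊕1⊕0⊕1 = 1
p16 = XOR of data positions {17,18,19,20,21,22,23,24,25,26,27,28,29,30,31} = 0⊕0⊕1⊕1⊕1⊕1⊕0⊕0⊕0⊕0⊕1⊕0⊕1⊕0⊕1 = 1
Parity bits p1,p2,p4,p8,p16 = 01111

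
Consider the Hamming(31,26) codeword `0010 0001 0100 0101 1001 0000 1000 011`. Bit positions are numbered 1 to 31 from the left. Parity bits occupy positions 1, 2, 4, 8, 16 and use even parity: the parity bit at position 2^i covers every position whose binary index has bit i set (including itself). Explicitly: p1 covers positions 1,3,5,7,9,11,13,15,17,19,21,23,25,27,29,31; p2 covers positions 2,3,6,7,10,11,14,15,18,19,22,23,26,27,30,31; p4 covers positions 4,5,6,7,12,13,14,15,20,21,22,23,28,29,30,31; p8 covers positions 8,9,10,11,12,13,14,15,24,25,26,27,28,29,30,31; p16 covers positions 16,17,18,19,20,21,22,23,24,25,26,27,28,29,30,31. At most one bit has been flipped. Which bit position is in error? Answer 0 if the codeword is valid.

2

s1: b1⊕b3⊕b5⊕b7⊕b9⊕b11⊕b13⊕b15⊕b17⊕b19⊕b21⊕b23⊕b25⊕b27⊕b29⊕b31 = 0⊕1⊕0⊕0⊕0⊕0⊕0⊕0⊕1⊕0⊕0⊕0⊕1⊕0⊕0⊕1 = 0
s2: b2⊕b3⊕b6⊕b7⊕b10⊕b11⊕b14⊕b15⊕b18⊕b19⊕b22⊕b23⊕b26⊕b27⊕b30⊕b31 = 0⊕1⊕0⊕0⊕1⊕0⊕1⊕0⊕0⊕0⊕0⊕0⊕0⊕0⊕1⊕1 = 1
s4: b4⊕b5⊕b6⊕b7⊕b12⊕b13⊕b14⊕b15⊕b20⊕b21⊕b22⊕b23⊕b28⊕b29⊕b30⊕b31 = 0⊕0⊕0⊕0⊕0⊕0⊕1⊕0⊕1⊕0⊕0⊕0⊕0⊕0⊕1⊕1 = 0
s8: b8⊕b9⊕b10⊕b11⊕b12⊕b13⊕b14⊕b15⊕b24⊕b25⊕b26⊕b27⊕b28⊕b29⊕b30⊕b31 = 1⊕0⊕1⊕0⊕0⊕0⊕1⊕0⊕0⊕1⊕0⊕0⊕0⊕0⊕1⊕1 = 0
s16: b16⊕b17⊕b18⊕b19⊕b20⊕b21⊕b22⊕b23⊕b24⊕b25⊕b26⊕b27⊕b28⊕b29⊕b30⊕b31 = 1⊕1⊕0⊕0⊕1⊕0⊕0⊕0⊕0⊕1⊕0⊕0⊕0⊕0⊕1⊕1 = 0
Syndrome (s16...s1) = 00010 → position 2.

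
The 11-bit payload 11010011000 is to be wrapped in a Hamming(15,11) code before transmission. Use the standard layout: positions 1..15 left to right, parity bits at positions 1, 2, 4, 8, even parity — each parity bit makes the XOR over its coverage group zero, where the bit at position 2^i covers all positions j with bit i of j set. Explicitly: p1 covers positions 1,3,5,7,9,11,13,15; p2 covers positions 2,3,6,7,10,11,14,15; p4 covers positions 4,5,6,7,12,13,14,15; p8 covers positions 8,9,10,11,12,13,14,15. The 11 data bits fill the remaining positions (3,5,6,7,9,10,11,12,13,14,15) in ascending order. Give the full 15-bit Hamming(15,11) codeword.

011110100011000

Place data bits at non-power-of-two positions: b3=1, b5=1, b6=0, b7=1, b9=0, b10=0, b11=1, b12=1, b13=0, b14=0, b15=0.
p1 = XOR of data positions {3,5,7,9,11,13,15} = 1⊕1⊕1⊕0⊕1⊕0⊕0 = 0
p2 = XOR of data positions {3,6,7,10,11,14,15} = 1⊕0⊕1⊕0⊕1⊕0⊕0 = 1
p4 = XOR of data positions {5,6,7,12,13,14,15} = 1⊕0⊕1⊕1⊕0⊕0⊕0 = 1
p8 = XOR of data positions {9,10,11,12,13,14,15} = 0⊕0⊕1⊕1⊕0⊕0⊕0 = 0
Codeword b1..b15 = 011110100011000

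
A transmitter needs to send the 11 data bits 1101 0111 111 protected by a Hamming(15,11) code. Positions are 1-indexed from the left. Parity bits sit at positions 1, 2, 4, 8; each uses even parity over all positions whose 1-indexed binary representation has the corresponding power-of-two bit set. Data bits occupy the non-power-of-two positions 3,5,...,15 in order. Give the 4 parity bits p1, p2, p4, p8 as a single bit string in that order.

0000

Place data bits at non-power-of-two positions: b3=1, b5=1, b6=0, b7=1, b9=0, b10=1, b11=1, b12=1, b13=1, b14=1, b15=1.
p1 = XOR of data positions {3,5,7,9,11,13,15} = 1⊕1⊕1⊕0⊕1⊕1⊕1 = 0
p2 = XOR of data positions {3,6,7,10,11,14,15} = 1⊕0⊕1⊕1⊕1⊕1⊕1 = 0
p4 = XOR of data positions {5,6,7,12,13,14,15} = 1⊕0⊕1⊕1⊕1⊕1⊕1 = 0
p8 = XOR of data positions {9,10,11,12,13,14,15} = 0⊕1⊕1⊕1⊕1⊕1⊕1 = 0
Parity bits p1,p2,p4,p8 = 0000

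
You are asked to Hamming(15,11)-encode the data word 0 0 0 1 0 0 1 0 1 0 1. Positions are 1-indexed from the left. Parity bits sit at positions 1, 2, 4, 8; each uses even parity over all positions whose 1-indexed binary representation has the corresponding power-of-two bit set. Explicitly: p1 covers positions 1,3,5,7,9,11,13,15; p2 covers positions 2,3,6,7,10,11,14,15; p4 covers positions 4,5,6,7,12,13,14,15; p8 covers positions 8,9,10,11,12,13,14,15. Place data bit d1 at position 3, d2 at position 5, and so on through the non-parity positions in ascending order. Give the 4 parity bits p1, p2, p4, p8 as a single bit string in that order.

0111

Place data bits at non-power-of-two positions: b3=0, b5=0, b6=0, b7=1, b9=0, b10=0, b11=1, b12=0, b13=1, b14=0, b15=1.
p1 = XOR of data positions {3,5,7,9,11,13,15} = 0⊕0⊕1⊕0⊕1⊕1⊕1 = 0
p2 = XOR of data positions {3,6,7,10,11,14,15} = 0⊕0⊕1⊕0⊕1⊕0⊕1 = 1
p4 = XOR of data positions {5,6,7,12,13,14,15} = 0⊕0⊕1⊕0⊕1⊕0⊕1 = 1
p8 = XOR of data positions {9,10,11,12,13,14,15} = 0⊕0⊕1⊕0⊕1⊕0⊕1 = 1
Parity bits p1,p2,p4,p8 = 0111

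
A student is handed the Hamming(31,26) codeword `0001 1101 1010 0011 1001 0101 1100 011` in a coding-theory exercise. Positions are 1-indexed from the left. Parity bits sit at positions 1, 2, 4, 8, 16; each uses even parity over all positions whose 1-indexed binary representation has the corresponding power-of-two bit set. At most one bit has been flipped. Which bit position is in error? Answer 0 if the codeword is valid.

s1: b1⊕b3⊕b5⊕b7⊕b9⊕b11⊕b13⊕b15⊕b17⊕b19⊕b21⊕b23⊕b25⊕b27⊕b29⊕b31 = 0⊕0⊕1⊕0⊕1⊕1⊕0⊕1⊕1⊕0⊕0⊕0⊕1⊕0⊕0⊕1 = 1
s2: b2⊕b3⊕b6⊕b7⊕b10⊕b11⊕b14⊕b15⊕b18⊕b19⊕b22⊕b23⊕b26⊕b27⊕b30⊕b31 = 0⊕0⊕1⊕0⊕0⊕1⊕0⊕1⊕0⊕0⊕1⊕0⊕1⊕0⊕1⊕1 = 1
s4: b4⊕b5⊕b6⊕b7⊕b12⊕b13⊕b14⊕b15⊕b20⊕b21⊕b22⊕b23⊕b28⊕b29⊕b30⊕b31 = 1⊕1⊕1⊕0⊕0⊕0⊕0⊕1⊕1⊕0⊕1⊕0⊕0⊕0⊕1⊕1 = 0
s8: b8⊕b9⊕b10⊕b11⊕b12⊕b13⊕b14⊕b15⊕b24⊕b25⊕b26⊕b27⊕b28⊕b29⊕b30⊕b31 = 1⊕1⊕0⊕1⊕0⊕0⊕0⊕1⊕1⊕1⊕1⊕0⊕0⊕0⊕1⊕1 = 1
s16: b16⊕b17⊕b18⊕b19⊕b20⊕b21⊕b22⊕b23⊕b24⊕b25⊕b26⊕b27⊕b28⊕b29⊕b30⊕b31 = 1⊕1⊕0⊕0⊕1⊕0⊕1⊕0⊕1⊕1⊕1⊕0⊕0⊕0⊕1⊕1 = 1
Syndrome (s16...s1) = 11011 → position 27.

27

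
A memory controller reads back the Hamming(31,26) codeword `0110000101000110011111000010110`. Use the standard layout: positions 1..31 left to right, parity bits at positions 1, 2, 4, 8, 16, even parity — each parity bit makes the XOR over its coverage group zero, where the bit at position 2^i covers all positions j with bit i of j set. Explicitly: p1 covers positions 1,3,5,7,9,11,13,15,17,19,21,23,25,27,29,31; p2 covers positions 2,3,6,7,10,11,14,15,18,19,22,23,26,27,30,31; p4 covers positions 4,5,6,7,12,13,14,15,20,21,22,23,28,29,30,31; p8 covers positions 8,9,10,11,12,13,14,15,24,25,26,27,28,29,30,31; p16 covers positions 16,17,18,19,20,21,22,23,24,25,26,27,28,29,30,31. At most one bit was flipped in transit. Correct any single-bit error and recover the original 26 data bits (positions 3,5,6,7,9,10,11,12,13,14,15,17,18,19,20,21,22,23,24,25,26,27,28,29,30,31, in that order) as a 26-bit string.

10000101011011111000010110

s1: b1⊕b3⊕b5⊕b7⊕b9⊕b11⊕b13⊕b15⊕b17⊕b19⊕b21⊕b23⊕b25⊕b27⊕b29⊕b31 = 0⊕1⊕0⊕0⊕0⊕0⊕0⊕1⊕0⊕1⊕1⊕0⊕0⊕1⊕1⊕0 = 0
s2: b2⊕b3⊕b6⊕b7⊕b10⊕b11⊕b14⊕b15⊕b18⊕b19⊕b22⊕b23⊕b26⊕b27⊕b30⊕b31 = 1⊕1⊕0⊕0⊕1⊕0⊕1⊕1⊕1⊕1⊕1⊕0⊕0⊕1⊕1⊕0 = 0
s4: b4⊕b5⊕b6⊕b7⊕b12⊕b13⊕b14⊕b15⊕b20⊕b21⊕b22⊕b23⊕b28⊕b29⊕b30⊕b31 = 0⊕0⊕0⊕0⊕0⊕0⊕1⊕1⊕1⊕1⊕1⊕0⊕0⊕1⊕1⊕0 = 1
s8: b8⊕b9⊕b10⊕b11⊕b12⊕b13⊕b14⊕b15⊕b24⊕b25⊕b26⊕b27⊕b28⊕b29⊕b30⊕b31 = 1⊕0⊕1⊕0⊕0⊕0⊕1⊕1⊕0⊕0⊕0⊕1⊕0⊕1⊕1⊕0 = 1
s16: b16⊕b17⊕b18⊕b19⊕b20⊕b21⊕b22⊕b23⊕b24⊕b25⊕b26⊕b27⊕b28⊕b29⊕b30⊕b31 = 0⊕0⊕1⊕1⊕1⊕1⊕1⊕0⊕0⊕0⊕0⊕1⊕0⊕1⊕1⊕0 = 0
Syndrome (s16...s1) = 01100 → position 12.
Flip bit 12: corrected codeword = 0110000101010110011111000010110
Data bits at positions 3,5,6,7,9,10,11,12,13,14,15,17,18,19,20,21,22,23,24,25,26,27,28,29,30,31: 10000101011011111000010110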